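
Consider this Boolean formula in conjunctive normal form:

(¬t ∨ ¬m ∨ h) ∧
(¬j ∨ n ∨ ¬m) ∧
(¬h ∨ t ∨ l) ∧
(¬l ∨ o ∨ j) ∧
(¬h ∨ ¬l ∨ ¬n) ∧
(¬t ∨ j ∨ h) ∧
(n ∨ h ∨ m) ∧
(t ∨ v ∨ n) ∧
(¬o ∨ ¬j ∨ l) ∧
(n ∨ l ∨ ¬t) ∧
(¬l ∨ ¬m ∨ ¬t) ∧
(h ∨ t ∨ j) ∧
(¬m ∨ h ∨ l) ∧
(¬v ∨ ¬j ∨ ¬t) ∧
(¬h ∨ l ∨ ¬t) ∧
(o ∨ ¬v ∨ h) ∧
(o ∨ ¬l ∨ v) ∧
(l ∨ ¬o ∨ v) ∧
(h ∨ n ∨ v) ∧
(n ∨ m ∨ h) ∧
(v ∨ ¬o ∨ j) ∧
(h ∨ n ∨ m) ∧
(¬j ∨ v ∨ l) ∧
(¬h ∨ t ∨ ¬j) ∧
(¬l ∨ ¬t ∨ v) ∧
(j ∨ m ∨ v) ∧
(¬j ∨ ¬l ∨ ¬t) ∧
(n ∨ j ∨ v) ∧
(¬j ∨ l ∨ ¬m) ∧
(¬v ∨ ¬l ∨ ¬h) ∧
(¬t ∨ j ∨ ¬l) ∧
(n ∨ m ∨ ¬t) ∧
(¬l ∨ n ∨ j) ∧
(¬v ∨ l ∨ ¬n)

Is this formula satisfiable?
Yes

Yes, the formula is satisfiable.

One satisfying assignment is: j=True, t=False, v=False, h=False, n=True, l=True, m=False, o=True

Verification: With this assignment, all 34 clauses evaluate to true.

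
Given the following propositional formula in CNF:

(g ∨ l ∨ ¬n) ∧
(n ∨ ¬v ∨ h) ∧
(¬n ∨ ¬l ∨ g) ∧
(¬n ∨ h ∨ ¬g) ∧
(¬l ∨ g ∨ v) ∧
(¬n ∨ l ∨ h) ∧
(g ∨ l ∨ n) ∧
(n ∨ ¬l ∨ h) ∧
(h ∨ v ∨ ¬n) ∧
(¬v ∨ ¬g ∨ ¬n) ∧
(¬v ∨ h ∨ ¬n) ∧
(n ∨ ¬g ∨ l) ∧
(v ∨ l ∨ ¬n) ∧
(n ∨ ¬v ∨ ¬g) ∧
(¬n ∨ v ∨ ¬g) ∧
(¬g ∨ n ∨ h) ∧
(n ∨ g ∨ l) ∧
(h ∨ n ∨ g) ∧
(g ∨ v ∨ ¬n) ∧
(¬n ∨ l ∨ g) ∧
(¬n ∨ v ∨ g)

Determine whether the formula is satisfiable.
Yes

Yes, the formula is satisfiable.

One satisfying assignment is: v=True, l=True, n=False, h=True, g=False

Verification: With this assignment, all 21 clauses evaluate to true.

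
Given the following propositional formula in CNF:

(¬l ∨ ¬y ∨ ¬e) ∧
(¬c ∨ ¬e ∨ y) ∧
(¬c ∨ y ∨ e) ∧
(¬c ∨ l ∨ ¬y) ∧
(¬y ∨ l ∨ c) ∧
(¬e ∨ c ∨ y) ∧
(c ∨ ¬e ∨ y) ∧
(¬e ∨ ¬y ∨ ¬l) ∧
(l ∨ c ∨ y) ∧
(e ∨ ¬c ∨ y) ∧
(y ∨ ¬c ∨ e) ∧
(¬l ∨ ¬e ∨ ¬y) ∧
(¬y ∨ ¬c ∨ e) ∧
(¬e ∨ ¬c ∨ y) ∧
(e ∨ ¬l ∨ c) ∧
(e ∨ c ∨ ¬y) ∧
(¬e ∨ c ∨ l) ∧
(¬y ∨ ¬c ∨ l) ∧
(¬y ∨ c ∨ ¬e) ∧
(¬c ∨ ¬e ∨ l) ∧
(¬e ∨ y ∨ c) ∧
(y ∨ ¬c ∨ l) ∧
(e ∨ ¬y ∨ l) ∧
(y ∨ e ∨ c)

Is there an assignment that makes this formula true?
No

No, the formula is not satisfiable.

No assignment of truth values to the variables can make all 24 clauses true simultaneously.

The formula is UNSAT (unsatisfiable).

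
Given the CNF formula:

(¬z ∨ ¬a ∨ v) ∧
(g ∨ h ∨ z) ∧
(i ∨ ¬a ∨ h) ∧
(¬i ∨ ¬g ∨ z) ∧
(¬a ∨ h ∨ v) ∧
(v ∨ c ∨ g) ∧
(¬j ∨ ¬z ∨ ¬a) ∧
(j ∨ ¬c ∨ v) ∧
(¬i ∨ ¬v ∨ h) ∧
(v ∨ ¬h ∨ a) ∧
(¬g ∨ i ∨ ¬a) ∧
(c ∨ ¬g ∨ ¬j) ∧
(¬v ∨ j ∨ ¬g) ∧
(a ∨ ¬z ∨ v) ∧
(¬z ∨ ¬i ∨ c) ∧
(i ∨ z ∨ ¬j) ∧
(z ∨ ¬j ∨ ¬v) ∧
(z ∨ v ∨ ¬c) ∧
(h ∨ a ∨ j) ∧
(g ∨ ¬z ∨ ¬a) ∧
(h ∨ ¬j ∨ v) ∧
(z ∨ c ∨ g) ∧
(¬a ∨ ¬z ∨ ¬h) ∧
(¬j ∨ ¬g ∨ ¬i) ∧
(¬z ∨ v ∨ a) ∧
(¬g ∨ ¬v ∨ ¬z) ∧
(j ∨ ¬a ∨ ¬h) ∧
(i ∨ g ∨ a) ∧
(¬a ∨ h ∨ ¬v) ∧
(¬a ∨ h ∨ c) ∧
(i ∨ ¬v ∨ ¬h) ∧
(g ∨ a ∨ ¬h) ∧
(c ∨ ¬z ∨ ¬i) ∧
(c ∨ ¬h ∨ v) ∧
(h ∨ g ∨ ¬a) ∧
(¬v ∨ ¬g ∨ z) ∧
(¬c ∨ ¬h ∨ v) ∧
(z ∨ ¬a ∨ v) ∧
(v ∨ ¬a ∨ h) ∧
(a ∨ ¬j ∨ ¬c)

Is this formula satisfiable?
No

No, the formula is not satisfiable.

No assignment of truth values to the variables can make all 40 clauses true simultaneously.

The formula is UNSAT (unsatisfiable).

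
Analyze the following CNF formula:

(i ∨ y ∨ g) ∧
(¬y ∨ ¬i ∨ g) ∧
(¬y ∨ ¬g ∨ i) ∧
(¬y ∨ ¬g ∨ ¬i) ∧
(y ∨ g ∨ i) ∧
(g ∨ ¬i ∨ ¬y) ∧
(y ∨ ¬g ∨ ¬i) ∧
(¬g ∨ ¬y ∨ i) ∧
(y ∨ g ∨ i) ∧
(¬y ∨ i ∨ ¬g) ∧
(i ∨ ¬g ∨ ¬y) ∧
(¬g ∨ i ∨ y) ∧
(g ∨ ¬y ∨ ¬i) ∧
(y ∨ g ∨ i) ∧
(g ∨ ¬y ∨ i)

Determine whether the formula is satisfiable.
Yes

Yes, the formula is satisfiable.

One satisfying assignment is: g=False, y=False, i=True

Verification: With this assignment, all 15 clauses evaluate to true.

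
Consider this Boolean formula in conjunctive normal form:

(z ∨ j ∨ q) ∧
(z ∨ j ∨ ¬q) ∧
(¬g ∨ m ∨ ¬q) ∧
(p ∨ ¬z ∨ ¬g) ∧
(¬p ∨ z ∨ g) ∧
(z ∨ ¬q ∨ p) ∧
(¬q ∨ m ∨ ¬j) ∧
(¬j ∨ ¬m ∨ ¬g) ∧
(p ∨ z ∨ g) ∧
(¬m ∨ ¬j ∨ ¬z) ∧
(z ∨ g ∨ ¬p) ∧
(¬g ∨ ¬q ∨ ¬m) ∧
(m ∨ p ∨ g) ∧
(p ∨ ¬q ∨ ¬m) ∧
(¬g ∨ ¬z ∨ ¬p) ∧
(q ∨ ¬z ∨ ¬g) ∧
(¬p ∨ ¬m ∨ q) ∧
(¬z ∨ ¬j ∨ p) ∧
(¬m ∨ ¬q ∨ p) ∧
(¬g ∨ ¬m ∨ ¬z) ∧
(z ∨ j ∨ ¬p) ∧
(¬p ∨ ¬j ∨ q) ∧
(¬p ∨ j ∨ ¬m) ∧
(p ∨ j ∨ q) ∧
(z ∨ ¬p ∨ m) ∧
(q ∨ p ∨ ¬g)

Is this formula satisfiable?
Yes

Yes, the formula is satisfiable.

One satisfying assignment is: m=False, j=False, g=False, z=True, p=True, q=False

Verification: With this assignment, all 26 clauses evaluate to true.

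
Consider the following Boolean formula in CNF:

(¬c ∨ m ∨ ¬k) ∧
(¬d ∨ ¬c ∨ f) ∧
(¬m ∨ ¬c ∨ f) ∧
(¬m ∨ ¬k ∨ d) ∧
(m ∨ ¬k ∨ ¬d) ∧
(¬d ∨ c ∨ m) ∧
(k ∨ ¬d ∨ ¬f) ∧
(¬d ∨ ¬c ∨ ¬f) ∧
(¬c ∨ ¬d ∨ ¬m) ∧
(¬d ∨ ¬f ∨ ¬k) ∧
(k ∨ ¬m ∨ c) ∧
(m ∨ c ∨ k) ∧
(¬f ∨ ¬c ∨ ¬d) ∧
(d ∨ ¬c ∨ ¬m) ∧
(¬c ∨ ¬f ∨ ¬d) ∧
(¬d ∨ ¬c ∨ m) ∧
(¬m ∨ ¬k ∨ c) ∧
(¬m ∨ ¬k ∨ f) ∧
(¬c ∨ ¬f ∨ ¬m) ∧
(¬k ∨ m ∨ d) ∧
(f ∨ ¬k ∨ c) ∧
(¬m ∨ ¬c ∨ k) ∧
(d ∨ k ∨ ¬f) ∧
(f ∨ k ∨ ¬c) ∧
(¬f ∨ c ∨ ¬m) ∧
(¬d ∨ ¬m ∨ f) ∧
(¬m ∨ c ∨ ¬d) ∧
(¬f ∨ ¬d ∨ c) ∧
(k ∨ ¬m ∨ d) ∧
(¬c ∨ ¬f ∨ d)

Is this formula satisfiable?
No

No, the formula is not satisfiable.

No assignment of truth values to the variables can make all 30 clauses true simultaneously.

The formula is UNSAT (unsatisfiable).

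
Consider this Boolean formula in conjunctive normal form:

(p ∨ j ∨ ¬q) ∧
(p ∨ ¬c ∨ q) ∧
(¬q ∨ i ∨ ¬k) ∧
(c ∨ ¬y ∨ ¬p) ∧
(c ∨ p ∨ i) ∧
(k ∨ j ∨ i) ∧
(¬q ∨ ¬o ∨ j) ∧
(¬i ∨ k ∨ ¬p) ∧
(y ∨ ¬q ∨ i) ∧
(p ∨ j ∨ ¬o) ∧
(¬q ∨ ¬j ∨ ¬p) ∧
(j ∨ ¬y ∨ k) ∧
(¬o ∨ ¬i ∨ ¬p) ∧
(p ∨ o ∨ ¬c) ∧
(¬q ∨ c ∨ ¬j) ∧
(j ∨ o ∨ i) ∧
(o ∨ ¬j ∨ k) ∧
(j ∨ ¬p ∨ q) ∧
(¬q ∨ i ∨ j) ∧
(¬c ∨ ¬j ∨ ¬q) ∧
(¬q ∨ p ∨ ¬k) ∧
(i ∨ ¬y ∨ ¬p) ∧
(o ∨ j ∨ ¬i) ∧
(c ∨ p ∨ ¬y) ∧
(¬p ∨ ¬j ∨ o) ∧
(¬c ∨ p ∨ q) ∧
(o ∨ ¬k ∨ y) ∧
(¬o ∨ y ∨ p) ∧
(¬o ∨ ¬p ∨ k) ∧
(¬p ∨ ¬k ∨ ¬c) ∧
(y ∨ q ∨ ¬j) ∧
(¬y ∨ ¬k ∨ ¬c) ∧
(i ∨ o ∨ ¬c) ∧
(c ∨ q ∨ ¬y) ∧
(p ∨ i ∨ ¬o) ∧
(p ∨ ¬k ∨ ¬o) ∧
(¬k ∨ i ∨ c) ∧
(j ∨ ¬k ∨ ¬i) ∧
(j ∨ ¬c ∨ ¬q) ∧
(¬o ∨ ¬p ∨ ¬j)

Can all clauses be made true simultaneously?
No

No, the formula is not satisfiable.

No assignment of truth values to the variables can make all 40 clauses true simultaneously.

The formula is UNSAT (unsatisfiable).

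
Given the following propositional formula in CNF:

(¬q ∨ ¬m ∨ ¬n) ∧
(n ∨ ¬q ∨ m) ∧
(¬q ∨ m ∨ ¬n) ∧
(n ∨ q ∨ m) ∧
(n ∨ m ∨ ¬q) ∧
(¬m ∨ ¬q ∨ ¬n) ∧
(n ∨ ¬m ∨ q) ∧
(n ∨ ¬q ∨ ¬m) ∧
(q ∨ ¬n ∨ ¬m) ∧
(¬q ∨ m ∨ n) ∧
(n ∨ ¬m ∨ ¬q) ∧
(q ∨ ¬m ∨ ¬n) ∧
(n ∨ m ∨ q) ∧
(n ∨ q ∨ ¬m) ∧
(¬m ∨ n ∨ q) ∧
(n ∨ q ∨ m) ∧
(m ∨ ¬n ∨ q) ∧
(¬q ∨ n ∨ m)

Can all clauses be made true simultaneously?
No

No, the formula is not satisfiable.

No assignment of truth values to the variables can make all 18 clauses true simultaneously.

The formula is UNSAT (unsatisfiable).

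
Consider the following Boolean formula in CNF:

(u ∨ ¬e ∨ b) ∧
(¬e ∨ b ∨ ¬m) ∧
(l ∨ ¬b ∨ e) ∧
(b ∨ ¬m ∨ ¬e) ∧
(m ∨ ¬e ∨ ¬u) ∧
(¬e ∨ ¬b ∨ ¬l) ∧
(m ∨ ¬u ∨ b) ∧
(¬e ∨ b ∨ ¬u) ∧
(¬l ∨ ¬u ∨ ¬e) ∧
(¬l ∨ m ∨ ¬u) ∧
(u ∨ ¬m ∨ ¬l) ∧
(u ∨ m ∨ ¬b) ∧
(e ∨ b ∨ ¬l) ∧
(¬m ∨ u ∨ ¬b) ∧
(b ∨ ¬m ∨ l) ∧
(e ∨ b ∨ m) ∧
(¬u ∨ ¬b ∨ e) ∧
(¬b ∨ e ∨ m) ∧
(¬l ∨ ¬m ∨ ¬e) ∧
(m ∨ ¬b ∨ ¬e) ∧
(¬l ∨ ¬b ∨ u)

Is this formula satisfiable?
Yes

Yes, the formula is satisfiable.

One satisfying assignment is: l=False, u=True, b=True, e=True, m=True

Verification: With this assignment, all 21 clauses evaluate to true.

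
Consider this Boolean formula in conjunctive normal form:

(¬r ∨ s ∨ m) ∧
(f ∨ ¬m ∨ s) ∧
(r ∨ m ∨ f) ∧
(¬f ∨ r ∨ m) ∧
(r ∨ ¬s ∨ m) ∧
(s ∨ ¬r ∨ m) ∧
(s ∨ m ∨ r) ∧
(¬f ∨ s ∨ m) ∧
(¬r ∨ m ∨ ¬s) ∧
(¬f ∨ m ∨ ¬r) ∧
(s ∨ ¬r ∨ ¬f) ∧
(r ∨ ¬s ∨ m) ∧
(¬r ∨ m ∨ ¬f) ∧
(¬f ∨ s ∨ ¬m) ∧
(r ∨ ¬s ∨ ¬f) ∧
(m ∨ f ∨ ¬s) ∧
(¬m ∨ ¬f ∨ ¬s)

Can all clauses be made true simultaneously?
Yes

Yes, the formula is satisfiable.

One satisfying assignment is: r=False, s=True, f=False, m=True

Verification: With this assignment, all 17 clauses evaluate to true.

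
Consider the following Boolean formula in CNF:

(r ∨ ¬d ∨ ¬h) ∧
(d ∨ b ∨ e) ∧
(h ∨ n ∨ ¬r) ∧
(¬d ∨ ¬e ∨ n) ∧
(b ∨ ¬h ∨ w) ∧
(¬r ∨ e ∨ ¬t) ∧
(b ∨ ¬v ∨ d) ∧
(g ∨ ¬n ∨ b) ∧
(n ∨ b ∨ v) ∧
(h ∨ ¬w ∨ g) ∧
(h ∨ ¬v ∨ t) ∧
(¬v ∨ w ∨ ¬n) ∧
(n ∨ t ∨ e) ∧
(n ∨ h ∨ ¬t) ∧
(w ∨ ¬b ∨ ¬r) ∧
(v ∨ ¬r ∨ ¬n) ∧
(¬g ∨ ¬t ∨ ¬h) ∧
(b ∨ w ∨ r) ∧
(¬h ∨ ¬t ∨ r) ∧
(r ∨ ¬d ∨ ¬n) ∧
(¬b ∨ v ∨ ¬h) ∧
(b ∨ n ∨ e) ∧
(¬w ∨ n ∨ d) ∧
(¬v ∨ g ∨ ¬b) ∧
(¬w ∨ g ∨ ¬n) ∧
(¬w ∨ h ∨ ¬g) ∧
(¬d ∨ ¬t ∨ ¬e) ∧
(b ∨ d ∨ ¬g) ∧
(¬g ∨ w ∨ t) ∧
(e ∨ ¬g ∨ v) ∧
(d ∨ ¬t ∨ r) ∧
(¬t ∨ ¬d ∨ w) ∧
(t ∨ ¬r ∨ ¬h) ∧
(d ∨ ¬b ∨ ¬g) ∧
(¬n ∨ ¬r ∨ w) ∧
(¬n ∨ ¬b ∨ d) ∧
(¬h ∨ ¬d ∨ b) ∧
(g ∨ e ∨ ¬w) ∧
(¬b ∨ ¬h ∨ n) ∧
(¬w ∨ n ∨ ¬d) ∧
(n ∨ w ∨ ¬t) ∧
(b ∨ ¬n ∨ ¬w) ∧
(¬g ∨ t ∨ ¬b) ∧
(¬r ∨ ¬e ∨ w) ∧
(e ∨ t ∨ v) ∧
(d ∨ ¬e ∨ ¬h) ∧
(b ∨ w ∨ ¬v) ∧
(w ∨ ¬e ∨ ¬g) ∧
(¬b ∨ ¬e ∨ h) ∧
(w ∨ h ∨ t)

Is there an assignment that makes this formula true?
No

No, the formula is not satisfiable.

No assignment of truth values to the variables can make all 50 clauses true simultaneously.

The formula is UNSAT (unsatisfiable).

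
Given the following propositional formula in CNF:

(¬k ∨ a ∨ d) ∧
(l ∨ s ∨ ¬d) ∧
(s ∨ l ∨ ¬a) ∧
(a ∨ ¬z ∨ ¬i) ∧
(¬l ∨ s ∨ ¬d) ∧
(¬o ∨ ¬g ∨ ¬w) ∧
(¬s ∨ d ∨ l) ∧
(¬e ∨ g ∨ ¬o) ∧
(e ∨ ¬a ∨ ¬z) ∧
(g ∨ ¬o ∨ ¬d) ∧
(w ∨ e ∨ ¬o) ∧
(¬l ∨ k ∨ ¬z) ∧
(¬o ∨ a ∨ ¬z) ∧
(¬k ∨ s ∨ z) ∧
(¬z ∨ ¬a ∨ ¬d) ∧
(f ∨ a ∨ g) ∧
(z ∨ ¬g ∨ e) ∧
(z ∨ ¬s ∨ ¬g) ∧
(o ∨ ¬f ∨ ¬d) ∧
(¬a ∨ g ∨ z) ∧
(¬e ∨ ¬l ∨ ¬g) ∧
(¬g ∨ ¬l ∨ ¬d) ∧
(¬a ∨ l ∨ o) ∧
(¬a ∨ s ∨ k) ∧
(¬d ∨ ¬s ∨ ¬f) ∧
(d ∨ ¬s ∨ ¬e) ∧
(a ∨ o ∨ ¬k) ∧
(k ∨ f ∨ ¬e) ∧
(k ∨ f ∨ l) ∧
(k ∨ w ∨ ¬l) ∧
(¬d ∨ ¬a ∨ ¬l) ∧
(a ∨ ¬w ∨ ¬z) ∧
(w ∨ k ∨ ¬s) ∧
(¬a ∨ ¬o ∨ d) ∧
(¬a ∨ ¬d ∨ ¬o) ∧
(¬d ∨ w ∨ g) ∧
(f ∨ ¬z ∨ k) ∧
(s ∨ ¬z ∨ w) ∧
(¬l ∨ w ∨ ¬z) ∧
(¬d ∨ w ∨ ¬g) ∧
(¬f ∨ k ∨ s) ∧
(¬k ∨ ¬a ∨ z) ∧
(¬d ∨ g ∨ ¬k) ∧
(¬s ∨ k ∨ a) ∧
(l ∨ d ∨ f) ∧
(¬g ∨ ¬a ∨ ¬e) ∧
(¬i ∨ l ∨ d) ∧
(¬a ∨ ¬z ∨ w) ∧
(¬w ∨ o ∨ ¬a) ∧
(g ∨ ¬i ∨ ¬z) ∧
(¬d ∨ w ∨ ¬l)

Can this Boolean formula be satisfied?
No

No, the formula is not satisfiable.

No assignment of truth values to the variables can make all 51 clauses true simultaneously.

The formula is UNSAT (unsatisfiable).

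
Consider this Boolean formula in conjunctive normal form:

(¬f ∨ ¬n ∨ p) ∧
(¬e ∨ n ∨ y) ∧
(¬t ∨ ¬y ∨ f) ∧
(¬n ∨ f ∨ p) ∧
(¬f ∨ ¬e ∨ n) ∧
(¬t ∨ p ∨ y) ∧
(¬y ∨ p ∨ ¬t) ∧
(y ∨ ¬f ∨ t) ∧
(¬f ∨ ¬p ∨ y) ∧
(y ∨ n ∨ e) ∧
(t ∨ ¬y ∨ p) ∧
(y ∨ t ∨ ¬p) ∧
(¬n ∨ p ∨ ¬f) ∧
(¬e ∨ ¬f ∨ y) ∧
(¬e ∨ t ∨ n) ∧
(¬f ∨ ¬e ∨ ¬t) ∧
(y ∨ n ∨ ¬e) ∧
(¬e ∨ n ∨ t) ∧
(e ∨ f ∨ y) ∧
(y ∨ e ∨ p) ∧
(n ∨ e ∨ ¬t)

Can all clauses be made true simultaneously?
Yes

Yes, the formula is satisfiable.

One satisfying assignment is: y=False, n=True, e=True, p=True, t=True, f=False

Verification: With this assignment, all 21 clauses evaluate to true.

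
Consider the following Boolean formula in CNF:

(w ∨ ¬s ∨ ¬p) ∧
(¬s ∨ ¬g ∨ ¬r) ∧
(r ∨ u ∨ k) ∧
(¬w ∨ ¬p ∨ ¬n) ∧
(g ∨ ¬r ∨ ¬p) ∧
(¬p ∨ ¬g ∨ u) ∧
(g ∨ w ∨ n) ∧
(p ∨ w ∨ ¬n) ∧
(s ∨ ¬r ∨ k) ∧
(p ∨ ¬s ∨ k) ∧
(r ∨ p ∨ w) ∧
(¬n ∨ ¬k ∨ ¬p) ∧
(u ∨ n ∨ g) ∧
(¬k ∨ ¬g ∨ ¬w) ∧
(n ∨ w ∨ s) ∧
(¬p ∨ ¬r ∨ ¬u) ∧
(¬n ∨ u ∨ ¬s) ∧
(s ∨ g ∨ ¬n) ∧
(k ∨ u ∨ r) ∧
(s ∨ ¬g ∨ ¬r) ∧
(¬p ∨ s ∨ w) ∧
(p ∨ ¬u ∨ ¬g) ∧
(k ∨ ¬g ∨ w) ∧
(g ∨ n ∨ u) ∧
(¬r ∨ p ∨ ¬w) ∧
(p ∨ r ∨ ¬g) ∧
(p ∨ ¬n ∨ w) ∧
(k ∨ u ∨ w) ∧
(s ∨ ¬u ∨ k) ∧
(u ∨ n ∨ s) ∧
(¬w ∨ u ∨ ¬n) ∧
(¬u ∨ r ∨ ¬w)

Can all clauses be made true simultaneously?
No

No, the formula is not satisfiable.

No assignment of truth values to the variables can make all 32 clauses true simultaneously.

The formula is UNSAT (unsatisfiable).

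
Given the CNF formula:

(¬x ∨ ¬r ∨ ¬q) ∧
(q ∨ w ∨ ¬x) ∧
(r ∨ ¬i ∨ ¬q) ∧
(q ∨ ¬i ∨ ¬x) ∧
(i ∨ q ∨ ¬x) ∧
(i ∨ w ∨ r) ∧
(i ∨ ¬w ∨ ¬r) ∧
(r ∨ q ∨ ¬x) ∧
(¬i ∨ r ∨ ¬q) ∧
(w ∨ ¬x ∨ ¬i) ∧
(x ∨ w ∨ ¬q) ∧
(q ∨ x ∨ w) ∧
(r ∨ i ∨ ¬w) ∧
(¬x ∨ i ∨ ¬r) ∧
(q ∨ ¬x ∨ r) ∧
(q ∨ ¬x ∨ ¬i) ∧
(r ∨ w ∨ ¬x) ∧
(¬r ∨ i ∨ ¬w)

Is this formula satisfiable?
Yes

Yes, the formula is satisfiable.

One satisfying assignment is: q=False, x=False, w=True, r=False, i=True

Verification: With this assignment, all 18 clauses evaluate to true.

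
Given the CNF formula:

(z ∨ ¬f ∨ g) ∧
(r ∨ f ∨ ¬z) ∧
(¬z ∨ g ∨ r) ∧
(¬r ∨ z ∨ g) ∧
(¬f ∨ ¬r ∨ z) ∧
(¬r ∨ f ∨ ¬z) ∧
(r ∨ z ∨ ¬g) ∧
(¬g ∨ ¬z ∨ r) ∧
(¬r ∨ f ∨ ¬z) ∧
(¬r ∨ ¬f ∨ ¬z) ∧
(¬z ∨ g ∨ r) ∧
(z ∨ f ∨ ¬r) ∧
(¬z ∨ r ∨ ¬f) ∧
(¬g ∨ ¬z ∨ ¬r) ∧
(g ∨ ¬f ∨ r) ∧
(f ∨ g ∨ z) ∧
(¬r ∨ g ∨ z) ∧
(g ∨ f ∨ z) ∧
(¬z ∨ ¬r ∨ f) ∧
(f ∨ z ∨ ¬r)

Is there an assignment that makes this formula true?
No

No, the formula is not satisfiable.

No assignment of truth values to the variables can make all 20 clauses true simultaneously.

The formula is UNSAT (unsatisfiable).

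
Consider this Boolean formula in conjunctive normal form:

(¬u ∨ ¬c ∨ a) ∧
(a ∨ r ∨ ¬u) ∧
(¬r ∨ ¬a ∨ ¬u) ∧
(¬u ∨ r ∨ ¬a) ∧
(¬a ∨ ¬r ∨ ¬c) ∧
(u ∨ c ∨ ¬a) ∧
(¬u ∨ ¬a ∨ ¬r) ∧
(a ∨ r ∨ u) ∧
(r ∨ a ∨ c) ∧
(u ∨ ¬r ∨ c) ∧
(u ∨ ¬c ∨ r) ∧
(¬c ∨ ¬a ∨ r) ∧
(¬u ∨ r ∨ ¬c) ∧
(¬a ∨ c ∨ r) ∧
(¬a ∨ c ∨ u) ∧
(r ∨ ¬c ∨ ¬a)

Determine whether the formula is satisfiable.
Yes

Yes, the formula is satisfiable.

One satisfying assignment is: u=True, r=True, c=False, a=False

Verification: With this assignment, all 16 clauses evaluate to true.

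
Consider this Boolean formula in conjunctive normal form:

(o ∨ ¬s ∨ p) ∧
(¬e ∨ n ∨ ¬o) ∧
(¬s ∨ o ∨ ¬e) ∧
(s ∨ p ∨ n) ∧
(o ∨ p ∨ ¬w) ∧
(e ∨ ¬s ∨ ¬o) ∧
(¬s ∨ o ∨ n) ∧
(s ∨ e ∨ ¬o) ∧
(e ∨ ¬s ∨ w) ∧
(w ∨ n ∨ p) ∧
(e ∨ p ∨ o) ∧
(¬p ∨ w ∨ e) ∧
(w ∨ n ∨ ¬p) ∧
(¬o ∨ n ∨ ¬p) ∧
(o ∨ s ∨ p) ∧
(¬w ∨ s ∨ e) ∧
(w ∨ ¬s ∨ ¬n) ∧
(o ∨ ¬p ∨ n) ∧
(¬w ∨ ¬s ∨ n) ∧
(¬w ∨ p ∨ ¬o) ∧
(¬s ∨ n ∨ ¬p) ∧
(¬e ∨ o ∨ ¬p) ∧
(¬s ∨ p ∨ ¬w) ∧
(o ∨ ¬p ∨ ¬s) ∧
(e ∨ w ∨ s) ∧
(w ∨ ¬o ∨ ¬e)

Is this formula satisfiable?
Yes

Yes, the formula is satisfiable.

One satisfying assignment is: w=True, s=False, p=True, n=True, o=True, e=True

Verification: With this assignment, all 26 clauses evaluate to true.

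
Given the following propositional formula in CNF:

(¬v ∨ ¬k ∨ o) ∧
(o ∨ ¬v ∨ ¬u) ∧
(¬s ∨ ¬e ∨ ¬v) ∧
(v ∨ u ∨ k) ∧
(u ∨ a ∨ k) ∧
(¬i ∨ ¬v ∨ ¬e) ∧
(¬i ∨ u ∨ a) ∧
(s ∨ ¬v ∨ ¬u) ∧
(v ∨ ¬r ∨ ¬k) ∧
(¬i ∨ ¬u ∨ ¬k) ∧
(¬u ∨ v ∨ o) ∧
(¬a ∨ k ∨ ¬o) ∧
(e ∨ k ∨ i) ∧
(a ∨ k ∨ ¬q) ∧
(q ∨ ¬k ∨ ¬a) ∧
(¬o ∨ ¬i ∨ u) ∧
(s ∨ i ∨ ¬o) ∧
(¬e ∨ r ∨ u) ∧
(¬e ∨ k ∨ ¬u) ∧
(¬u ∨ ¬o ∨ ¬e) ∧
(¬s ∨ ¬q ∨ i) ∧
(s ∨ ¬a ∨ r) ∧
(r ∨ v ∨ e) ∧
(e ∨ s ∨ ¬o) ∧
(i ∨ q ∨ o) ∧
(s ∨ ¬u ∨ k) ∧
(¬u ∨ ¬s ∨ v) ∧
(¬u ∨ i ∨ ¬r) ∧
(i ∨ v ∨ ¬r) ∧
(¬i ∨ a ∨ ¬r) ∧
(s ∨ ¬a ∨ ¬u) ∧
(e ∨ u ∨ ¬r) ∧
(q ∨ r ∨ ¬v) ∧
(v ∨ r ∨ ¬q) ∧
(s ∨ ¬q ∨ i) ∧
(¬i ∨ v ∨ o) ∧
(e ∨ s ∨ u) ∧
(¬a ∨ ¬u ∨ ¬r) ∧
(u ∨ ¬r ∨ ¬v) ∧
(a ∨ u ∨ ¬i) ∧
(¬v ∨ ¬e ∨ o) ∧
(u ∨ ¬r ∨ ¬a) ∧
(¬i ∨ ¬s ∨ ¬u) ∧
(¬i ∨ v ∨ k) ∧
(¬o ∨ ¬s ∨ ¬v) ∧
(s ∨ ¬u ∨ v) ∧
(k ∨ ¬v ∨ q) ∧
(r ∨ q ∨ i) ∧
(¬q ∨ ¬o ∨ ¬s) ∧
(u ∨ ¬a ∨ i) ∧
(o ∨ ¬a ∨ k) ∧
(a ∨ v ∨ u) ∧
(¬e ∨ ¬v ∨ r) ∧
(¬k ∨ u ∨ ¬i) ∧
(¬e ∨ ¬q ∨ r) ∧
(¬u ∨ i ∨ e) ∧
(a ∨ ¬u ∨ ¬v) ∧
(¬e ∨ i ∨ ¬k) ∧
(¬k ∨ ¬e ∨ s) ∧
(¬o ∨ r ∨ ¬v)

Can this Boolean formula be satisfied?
No

No, the formula is not satisfiable.

No assignment of truth values to the variables can make all 60 clauses true simultaneously.

The formula is UNSAT (unsatisfiable).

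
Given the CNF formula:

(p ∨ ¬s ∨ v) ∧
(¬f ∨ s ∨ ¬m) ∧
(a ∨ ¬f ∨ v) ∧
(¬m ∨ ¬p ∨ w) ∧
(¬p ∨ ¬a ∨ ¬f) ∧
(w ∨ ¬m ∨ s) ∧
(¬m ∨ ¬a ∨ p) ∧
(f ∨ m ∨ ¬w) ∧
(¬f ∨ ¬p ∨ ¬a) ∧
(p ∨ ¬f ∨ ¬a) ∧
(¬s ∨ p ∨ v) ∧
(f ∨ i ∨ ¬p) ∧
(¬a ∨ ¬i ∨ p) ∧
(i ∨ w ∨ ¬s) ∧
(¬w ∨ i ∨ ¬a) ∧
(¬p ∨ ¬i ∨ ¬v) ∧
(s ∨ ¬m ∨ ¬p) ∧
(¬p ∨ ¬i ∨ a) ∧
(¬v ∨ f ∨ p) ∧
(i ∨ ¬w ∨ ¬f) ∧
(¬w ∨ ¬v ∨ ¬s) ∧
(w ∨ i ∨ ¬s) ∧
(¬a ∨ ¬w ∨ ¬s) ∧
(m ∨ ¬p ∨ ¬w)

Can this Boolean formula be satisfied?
Yes

Yes, the formula is satisfiable.

One satisfying assignment is: v=False, p=False, a=False, s=False, m=False, f=False, i=False, w=False

Verification: With this assignment, all 24 clauses evaluate to true.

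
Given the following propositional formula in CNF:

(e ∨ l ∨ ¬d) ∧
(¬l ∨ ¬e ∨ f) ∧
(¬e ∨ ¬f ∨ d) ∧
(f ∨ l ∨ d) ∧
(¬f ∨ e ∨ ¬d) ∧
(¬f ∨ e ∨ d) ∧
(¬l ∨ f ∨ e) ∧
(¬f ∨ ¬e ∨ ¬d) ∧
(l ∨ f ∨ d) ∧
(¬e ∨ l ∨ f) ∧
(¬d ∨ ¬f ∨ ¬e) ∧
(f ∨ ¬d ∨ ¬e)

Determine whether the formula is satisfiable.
No

No, the formula is not satisfiable.

No assignment of truth values to the variables can make all 12 clauses true simultaneously.

The formula is UNSAT (unsatisfiable).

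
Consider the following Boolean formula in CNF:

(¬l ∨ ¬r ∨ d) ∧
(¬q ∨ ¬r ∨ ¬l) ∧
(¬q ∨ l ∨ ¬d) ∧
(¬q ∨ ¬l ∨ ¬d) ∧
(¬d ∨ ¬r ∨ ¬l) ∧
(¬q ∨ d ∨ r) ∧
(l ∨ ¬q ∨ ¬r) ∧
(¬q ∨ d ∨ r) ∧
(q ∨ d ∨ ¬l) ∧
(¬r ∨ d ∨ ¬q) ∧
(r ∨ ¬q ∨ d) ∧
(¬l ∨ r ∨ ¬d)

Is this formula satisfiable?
Yes

Yes, the formula is satisfiable.

One satisfying assignment is: q=False, d=False, r=False, l=False

Verification: With this assignment, all 12 clauses evaluate to true.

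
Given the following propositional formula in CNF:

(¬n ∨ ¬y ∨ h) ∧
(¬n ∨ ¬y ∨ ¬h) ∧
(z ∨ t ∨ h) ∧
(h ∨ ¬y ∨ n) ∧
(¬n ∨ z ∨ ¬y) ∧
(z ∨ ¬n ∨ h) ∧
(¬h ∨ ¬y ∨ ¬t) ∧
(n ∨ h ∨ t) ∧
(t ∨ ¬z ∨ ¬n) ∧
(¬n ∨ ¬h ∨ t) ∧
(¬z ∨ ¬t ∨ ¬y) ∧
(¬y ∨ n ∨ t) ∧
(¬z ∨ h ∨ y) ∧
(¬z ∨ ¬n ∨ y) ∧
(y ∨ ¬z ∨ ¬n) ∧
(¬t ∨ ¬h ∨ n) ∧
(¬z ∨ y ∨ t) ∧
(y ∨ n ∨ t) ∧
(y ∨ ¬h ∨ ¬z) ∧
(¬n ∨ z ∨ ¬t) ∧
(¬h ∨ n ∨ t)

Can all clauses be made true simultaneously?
Yes

Yes, the formula is satisfiable.

One satisfying assignment is: h=False, n=False, y=False, z=False, t=True

Verification: With this assignment, all 21 clauses evaluate to true.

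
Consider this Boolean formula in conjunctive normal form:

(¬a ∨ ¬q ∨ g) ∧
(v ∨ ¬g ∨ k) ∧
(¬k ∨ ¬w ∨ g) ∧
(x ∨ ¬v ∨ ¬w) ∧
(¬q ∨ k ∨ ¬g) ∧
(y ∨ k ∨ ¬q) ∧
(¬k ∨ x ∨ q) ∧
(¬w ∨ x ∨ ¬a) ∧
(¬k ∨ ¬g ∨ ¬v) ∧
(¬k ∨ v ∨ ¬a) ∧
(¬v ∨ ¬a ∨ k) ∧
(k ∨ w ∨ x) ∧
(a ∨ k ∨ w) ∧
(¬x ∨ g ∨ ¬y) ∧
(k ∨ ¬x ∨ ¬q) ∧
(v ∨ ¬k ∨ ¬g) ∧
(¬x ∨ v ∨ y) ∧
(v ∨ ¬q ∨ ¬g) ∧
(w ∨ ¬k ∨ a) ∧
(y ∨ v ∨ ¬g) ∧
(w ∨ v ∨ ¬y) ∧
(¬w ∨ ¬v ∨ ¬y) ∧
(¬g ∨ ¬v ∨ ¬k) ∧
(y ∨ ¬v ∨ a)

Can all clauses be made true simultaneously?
Yes

Yes, the formula is satisfiable.

One satisfying assignment is: x=True, y=False, g=False, k=True, q=False, v=True, w=False, a=True

Verification: With this assignment, all 24 clauses evaluate to true.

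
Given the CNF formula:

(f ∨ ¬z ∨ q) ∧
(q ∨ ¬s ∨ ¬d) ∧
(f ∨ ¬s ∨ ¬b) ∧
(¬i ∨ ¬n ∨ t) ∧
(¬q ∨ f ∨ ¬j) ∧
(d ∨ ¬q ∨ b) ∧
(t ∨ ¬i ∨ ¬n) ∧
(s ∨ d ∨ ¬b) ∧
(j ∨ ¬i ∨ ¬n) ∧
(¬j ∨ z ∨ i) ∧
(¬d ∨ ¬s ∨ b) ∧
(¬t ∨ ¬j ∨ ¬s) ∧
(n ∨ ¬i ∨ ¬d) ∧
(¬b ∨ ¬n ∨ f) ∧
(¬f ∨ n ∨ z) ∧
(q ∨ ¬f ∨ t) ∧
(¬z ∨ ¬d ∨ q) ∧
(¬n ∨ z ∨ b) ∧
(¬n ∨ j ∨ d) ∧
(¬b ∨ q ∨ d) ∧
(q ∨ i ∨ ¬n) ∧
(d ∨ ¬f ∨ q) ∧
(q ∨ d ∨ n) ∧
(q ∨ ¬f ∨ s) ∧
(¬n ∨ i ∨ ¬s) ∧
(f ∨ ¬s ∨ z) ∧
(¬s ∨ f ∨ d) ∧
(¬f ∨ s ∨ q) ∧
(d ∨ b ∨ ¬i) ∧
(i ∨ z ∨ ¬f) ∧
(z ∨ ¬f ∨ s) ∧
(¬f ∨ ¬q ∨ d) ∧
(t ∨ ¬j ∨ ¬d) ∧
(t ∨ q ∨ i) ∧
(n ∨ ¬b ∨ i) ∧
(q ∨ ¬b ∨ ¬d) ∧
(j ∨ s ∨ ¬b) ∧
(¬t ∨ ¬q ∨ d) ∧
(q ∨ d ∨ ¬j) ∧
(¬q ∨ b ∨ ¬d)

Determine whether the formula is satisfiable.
Yes

Yes, the formula is satisfiable.

One satisfying assignment is: t=True, s=False, b=False, f=False, j=False, q=False, n=False, d=True, i=False, z=False

Verification: With this assignment, all 40 clauses evaluate to true.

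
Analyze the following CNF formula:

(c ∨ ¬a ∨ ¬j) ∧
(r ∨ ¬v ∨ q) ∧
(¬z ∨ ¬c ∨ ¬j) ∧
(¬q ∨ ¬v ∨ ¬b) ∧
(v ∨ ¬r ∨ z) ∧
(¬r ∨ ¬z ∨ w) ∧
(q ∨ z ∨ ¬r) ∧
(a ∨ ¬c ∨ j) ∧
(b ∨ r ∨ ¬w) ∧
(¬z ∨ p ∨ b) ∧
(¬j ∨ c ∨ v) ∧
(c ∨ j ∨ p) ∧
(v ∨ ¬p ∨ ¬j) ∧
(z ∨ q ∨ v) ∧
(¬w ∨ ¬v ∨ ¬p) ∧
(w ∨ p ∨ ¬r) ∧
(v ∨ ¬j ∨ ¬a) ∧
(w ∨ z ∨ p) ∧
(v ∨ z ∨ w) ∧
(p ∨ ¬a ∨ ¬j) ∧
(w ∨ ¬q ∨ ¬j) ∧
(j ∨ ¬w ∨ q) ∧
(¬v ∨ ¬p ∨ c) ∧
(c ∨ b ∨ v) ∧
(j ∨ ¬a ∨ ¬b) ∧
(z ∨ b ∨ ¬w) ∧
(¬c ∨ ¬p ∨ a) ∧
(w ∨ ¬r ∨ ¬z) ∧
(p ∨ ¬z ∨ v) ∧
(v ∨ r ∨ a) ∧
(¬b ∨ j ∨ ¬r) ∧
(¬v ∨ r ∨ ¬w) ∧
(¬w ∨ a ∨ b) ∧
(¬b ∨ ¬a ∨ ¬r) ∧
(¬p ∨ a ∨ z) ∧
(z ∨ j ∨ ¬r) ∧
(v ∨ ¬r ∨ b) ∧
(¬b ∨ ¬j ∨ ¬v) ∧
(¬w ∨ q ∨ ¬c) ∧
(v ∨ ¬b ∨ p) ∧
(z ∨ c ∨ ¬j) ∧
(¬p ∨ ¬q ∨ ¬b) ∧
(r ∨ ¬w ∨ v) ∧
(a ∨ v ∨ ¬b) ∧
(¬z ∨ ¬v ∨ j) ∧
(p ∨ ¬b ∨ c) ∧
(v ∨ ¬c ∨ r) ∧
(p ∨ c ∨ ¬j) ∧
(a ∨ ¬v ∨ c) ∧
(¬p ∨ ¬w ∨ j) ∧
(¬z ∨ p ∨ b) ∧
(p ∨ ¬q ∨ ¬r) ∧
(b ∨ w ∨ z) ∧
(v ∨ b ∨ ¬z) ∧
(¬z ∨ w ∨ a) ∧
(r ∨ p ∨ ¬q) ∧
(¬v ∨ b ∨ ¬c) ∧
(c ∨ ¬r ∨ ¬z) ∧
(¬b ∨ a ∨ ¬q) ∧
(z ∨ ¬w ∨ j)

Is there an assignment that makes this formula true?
No

No, the formula is not satisfiable.

No assignment of truth values to the variables can make all 60 clauses true simultaneously.

The formula is UNSAT (unsatisfiable).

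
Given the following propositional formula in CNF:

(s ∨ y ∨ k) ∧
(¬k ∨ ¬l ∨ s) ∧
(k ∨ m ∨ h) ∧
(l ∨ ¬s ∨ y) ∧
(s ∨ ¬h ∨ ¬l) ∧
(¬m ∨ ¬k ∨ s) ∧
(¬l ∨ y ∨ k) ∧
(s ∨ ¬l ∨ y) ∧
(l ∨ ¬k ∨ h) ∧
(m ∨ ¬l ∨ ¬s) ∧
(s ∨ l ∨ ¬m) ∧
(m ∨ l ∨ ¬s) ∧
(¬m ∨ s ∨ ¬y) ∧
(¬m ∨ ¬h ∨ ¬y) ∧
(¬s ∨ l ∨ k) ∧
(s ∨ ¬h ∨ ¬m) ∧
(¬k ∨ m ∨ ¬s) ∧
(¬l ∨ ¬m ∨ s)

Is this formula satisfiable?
Yes

Yes, the formula is satisfiable.

One satisfying assignment is: k=False, l=False, m=False, s=False, y=True, h=True

Verification: With this assignment, all 18 clauses evaluate to true.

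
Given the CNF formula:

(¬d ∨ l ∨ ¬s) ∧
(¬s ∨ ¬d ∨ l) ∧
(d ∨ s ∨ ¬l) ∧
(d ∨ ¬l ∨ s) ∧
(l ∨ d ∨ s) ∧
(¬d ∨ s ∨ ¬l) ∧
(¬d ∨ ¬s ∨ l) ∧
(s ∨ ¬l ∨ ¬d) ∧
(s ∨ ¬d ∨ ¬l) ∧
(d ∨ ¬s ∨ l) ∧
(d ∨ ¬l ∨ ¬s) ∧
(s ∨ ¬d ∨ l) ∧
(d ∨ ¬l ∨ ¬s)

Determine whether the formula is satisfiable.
Yes

Yes, the formula is satisfiable.

One satisfying assignment is: s=True, l=True, d=True

Verification: With this assignment, all 13 clauses evaluate to true.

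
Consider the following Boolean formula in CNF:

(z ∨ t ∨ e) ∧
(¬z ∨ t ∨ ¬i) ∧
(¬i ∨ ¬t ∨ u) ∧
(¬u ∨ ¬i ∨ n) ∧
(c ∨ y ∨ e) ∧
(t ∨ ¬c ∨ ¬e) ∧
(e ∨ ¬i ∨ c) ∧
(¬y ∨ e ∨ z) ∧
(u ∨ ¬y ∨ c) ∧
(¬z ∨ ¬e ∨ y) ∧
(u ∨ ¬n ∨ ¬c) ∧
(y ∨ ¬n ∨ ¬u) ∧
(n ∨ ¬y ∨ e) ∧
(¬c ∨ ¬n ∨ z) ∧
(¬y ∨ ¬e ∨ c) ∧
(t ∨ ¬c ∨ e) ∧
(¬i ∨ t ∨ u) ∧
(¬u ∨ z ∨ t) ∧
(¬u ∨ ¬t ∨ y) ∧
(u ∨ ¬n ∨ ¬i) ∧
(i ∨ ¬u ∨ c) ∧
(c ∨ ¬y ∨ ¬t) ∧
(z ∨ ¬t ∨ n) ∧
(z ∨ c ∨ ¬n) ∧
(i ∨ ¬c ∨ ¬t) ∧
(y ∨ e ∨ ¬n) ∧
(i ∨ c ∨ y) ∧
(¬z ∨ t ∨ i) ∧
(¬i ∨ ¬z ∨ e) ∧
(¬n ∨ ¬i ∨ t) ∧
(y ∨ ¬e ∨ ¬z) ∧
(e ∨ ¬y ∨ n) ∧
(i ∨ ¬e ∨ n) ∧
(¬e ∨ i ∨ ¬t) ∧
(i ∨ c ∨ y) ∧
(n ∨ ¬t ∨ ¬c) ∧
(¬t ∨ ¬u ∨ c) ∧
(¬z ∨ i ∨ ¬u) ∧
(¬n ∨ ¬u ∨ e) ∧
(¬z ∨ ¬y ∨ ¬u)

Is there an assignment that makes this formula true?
No

No, the formula is not satisfiable.

No assignment of truth values to the variables can make all 40 clauses true simultaneously.

The formula is UNSAT (unsatisfiable).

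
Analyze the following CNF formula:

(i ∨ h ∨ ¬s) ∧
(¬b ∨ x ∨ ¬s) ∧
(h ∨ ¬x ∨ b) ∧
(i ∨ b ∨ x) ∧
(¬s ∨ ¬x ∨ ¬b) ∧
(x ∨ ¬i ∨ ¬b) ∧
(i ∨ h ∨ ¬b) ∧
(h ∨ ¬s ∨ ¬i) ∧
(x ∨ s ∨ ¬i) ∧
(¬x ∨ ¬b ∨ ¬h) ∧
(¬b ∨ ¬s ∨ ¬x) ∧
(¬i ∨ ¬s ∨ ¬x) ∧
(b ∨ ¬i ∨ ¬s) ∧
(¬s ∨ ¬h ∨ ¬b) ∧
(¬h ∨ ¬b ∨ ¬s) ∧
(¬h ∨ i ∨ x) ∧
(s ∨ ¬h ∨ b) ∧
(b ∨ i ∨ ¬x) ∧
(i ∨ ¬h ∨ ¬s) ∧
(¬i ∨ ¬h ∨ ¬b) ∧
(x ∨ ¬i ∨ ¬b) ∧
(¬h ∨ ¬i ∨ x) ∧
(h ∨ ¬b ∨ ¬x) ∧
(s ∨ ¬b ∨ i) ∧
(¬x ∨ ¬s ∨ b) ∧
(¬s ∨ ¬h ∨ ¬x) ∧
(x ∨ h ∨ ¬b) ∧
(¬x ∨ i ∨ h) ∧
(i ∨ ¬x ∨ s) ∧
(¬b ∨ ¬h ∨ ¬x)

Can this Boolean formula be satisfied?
No

No, the formula is not satisfiable.

No assignment of truth values to the variables can make all 30 clauses true simultaneously.

The formula is UNSAT (unsatisfiable).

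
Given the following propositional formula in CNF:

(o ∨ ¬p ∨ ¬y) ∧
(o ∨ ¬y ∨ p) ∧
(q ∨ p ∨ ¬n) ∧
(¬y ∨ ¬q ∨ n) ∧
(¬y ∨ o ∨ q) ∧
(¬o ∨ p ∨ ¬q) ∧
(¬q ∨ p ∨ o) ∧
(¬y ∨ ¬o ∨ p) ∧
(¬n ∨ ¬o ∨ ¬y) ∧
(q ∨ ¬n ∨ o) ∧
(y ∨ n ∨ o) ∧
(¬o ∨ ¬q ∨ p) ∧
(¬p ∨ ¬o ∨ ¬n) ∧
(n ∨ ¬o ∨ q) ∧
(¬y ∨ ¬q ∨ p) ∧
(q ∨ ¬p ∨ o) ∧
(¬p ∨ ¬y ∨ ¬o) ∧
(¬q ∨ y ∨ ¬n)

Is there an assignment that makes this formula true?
Yes

Yes, the formula is satisfiable.

One satisfying assignment is: p=True, n=False, q=True, y=False, o=True

Verification: With this assignment, all 18 clauses evaluate to true.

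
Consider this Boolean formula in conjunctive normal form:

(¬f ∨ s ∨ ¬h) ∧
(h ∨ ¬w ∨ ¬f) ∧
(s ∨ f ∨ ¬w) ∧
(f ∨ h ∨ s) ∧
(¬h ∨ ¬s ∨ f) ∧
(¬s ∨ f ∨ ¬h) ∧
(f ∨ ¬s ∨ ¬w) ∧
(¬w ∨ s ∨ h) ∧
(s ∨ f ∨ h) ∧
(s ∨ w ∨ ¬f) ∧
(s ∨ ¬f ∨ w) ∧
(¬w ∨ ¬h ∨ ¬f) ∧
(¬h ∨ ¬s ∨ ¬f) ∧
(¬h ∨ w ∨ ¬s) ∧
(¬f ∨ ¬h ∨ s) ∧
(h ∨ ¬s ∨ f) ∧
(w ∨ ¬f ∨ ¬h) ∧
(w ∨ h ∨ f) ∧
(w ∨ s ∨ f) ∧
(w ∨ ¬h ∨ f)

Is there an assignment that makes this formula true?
Yes

Yes, the formula is satisfiable.

One satisfying assignment is: w=False, h=False, s=True, f=True

Verification: With this assignment, all 20 clauses evaluate to true.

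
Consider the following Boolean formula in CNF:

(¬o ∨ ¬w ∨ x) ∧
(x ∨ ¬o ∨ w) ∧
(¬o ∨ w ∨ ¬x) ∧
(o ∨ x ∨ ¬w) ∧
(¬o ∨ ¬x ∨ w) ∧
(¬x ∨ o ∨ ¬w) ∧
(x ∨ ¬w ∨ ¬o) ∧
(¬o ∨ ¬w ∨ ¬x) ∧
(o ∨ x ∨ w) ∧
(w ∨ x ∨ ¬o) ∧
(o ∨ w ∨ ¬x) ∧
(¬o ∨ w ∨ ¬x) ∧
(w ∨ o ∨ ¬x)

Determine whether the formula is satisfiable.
No

No, the formula is not satisfiable.

No assignment of truth values to the variables can make all 13 clauses true simultaneously.

The formula is UNSAT (unsatisfiable).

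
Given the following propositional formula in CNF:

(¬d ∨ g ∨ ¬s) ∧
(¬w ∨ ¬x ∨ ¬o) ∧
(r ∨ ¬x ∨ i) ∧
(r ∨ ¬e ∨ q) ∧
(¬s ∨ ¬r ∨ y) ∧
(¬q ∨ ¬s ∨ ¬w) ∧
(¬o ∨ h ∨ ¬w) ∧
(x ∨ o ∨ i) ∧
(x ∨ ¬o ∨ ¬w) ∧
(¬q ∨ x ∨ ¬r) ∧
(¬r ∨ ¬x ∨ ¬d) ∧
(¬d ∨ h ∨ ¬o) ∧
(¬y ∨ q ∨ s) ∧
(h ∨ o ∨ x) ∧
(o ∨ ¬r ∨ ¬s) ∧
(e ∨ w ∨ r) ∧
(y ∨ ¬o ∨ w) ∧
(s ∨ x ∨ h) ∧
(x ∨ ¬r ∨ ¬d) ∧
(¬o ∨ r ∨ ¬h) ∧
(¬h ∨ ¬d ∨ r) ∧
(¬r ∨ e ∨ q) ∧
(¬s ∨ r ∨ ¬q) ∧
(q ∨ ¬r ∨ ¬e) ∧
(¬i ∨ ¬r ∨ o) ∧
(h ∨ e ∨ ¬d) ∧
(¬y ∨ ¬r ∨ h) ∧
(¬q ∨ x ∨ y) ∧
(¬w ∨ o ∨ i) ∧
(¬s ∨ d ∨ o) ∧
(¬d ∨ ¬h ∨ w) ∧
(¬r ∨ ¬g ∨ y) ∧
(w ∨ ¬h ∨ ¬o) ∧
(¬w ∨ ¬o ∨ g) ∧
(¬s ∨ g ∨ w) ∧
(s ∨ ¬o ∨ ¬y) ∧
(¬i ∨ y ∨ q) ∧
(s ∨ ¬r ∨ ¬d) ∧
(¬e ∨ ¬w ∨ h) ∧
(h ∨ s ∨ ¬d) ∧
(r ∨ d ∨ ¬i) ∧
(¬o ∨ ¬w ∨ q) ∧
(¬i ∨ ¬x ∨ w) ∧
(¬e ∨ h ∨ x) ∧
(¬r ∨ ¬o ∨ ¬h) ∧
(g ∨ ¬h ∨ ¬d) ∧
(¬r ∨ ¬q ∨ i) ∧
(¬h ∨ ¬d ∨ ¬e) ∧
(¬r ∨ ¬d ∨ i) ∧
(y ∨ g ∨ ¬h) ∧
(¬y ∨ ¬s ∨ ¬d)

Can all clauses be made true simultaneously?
No

No, the formula is not satisfiable.

No assignment of truth values to the variables can make all 51 clauses true simultaneously.

The formula is UNSAT (unsatisfiable).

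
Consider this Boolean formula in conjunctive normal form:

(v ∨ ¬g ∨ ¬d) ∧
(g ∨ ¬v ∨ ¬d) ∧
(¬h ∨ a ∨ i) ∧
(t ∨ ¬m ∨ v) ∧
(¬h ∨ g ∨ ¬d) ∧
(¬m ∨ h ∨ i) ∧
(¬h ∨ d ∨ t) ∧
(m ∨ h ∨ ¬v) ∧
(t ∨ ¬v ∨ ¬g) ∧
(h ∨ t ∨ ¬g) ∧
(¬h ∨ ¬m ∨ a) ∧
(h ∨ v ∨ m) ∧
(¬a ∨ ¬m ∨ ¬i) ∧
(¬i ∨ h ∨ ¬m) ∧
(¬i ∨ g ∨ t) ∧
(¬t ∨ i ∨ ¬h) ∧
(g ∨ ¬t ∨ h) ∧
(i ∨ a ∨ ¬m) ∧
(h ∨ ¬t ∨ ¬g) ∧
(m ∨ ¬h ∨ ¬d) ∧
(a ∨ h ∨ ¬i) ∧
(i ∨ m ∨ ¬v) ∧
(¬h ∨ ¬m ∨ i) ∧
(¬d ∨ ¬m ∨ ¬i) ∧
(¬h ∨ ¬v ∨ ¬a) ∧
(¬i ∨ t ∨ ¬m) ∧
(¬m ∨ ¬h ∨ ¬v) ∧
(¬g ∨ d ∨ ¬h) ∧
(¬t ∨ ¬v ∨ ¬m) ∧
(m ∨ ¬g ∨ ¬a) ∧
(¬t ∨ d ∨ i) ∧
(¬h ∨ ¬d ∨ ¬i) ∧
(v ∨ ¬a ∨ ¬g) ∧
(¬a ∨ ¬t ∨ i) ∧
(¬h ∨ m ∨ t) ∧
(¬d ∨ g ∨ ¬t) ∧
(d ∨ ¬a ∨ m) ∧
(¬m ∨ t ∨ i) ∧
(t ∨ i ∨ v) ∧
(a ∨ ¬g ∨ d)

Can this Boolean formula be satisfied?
Yes

Yes, the formula is satisfiable.

One satisfying assignment is: t=True, h=True, i=True, d=False, g=False, m=False, v=True, a=False

Verification: With this assignment, all 40 clauses evaluate to true.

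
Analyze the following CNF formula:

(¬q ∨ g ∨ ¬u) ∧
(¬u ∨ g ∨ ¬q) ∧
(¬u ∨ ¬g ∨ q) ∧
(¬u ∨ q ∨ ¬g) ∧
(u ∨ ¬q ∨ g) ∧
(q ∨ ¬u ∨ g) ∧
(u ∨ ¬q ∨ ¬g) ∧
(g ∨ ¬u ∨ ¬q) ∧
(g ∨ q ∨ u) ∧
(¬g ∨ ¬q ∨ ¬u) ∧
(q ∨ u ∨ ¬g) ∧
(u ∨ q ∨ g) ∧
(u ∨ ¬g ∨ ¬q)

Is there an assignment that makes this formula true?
No

No, the formula is not satisfiable.

No assignment of truth values to the variables can make all 13 clauses true simultaneously.

The formula is UNSAT (unsatisfiable).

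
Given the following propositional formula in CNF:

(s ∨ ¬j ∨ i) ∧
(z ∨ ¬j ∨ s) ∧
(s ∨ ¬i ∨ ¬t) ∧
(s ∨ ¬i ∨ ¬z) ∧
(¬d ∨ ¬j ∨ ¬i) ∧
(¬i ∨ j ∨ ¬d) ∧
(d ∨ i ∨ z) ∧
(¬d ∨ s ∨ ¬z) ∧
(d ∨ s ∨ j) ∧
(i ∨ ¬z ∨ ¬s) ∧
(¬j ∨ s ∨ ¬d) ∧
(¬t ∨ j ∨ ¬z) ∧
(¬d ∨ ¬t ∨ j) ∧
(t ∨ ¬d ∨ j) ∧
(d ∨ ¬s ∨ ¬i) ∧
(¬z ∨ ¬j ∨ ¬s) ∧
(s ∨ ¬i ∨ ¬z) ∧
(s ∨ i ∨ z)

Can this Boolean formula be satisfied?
Yes

Yes, the formula is satisfiable.

One satisfying assignment is: s=True, i=False, z=False, t=False, j=True, d=True

Verification: With this assignment, all 18 clauses evaluate to true.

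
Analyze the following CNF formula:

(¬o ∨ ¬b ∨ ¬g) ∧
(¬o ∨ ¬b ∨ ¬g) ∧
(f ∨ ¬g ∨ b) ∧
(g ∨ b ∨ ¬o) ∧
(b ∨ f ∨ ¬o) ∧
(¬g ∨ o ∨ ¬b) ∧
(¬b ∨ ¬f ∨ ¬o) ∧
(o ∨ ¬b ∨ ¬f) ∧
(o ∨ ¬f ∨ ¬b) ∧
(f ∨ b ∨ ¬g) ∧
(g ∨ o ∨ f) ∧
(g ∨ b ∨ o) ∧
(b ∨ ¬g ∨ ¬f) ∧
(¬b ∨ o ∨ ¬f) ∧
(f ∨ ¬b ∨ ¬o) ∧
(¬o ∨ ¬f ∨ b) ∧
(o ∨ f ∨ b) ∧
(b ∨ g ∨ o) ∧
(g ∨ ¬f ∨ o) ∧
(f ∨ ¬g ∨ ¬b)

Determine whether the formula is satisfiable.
No

No, the formula is not satisfiable.

No assignment of truth values to the variables can make all 20 clauses true simultaneously.

The formula is UNSAT (unsatisfiable).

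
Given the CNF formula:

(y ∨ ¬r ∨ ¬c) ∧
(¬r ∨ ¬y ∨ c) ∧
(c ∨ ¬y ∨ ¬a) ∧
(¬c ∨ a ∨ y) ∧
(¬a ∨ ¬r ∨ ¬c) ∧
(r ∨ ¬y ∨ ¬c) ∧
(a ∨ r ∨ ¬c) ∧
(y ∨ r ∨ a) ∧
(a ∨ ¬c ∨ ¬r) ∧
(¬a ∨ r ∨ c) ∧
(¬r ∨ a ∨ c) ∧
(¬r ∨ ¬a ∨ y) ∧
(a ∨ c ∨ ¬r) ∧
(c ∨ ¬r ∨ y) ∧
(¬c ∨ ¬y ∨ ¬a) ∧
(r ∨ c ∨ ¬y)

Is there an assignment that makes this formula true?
Yes

Yes, the formula is satisfiable.

One satisfying assignment is: y=False, c=True, r=False, a=True

Verification: With this assignment, all 16 clauses evaluate to true.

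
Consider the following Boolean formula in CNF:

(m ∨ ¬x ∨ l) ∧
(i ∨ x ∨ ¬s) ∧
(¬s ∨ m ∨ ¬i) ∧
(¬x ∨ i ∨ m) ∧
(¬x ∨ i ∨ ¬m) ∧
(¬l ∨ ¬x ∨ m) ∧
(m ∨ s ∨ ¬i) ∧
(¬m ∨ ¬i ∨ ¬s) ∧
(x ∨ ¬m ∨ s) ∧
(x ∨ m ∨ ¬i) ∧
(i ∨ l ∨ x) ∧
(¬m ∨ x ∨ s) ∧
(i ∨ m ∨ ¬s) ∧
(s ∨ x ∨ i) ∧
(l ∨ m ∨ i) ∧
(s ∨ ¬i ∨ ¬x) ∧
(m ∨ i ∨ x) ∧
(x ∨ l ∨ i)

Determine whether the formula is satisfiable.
No

No, the formula is not satisfiable.

No assignment of truth values to the variables can make all 18 clauses true simultaneously.

The formula is UNSAT (unsatisfiable).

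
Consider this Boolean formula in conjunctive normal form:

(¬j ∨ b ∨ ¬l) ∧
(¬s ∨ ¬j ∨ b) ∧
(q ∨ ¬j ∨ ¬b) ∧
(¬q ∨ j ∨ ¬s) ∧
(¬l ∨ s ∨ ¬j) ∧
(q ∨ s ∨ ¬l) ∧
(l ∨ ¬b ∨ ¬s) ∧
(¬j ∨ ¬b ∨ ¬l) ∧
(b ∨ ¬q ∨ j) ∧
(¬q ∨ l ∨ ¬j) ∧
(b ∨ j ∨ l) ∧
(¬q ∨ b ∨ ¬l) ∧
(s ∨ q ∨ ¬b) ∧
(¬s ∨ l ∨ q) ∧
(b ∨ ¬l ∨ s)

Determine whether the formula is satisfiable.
Yes

Yes, the formula is satisfiable.

One satisfying assignment is: l=True, b=False, s=True, j=False, q=False

Verification: With this assignment, all 15 clauses evaluate to true.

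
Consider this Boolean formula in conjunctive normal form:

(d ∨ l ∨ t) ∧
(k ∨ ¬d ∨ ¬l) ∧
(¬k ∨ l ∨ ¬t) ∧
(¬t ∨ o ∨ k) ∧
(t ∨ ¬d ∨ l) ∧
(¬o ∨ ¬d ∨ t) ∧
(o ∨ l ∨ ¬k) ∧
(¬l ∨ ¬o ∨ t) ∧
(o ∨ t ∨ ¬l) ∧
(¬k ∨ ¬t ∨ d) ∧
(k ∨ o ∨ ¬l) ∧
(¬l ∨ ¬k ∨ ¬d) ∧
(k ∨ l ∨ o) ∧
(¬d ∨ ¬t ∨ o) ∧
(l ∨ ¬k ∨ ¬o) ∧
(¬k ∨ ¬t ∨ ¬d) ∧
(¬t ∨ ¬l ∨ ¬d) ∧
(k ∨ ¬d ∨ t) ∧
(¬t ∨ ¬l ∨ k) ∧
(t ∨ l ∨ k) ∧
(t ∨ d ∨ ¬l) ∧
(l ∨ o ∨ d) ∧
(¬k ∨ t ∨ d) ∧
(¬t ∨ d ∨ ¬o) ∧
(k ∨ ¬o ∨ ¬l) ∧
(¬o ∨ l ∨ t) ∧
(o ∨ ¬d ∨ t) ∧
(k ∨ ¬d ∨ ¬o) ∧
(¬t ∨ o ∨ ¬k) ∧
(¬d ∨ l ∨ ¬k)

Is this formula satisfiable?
No

No, the formula is not satisfiable.

No assignment of truth values to the variables can make all 30 clauses true simultaneously.

The formula is UNSAT (unsatisfiable).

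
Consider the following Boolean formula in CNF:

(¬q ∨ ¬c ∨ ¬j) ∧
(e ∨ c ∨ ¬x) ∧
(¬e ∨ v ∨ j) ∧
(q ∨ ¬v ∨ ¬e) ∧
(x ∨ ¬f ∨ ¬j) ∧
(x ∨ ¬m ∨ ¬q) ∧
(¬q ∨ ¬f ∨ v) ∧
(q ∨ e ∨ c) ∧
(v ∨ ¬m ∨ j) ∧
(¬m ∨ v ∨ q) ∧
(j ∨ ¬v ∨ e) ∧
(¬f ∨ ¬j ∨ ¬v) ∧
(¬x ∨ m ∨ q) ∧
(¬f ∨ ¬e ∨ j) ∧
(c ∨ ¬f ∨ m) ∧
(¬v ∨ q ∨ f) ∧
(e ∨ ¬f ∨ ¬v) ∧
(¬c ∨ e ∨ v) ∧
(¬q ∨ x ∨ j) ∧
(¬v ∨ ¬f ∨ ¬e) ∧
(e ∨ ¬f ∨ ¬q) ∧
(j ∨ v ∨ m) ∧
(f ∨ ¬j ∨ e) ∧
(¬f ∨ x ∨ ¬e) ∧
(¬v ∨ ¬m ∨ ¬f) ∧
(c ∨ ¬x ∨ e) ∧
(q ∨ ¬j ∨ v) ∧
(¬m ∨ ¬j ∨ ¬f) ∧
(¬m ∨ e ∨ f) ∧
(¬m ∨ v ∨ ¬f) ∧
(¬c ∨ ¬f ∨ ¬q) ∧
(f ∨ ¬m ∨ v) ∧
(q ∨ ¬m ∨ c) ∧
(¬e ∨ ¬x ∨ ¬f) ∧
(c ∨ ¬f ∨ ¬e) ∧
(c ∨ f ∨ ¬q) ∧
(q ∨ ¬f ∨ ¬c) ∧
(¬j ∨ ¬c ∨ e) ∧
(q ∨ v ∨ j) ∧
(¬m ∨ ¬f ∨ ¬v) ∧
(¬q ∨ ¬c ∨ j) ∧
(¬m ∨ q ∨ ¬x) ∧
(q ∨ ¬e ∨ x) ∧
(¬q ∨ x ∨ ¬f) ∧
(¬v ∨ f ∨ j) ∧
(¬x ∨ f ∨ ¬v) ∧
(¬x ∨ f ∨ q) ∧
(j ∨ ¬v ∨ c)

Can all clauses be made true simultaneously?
No

No, the formula is not satisfiable.

No assignment of truth values to the variables can make all 48 clauses true simultaneously.

The formula is UNSAT (unsatisfiable).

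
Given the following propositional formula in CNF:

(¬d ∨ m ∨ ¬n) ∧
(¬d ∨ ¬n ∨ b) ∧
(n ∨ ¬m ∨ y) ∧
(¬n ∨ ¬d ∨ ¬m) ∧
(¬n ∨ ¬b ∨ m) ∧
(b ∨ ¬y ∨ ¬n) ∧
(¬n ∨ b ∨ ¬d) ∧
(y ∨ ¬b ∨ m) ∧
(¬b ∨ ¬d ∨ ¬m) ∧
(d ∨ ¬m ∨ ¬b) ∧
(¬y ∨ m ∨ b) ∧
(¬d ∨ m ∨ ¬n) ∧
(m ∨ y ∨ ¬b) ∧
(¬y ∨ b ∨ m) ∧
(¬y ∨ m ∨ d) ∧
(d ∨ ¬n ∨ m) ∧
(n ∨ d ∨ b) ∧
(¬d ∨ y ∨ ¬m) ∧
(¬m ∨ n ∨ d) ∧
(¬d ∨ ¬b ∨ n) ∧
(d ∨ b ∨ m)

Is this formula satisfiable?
Yes

Yes, the formula is satisfiable.

One satisfying assignment is: m=False, n=False, y=False, b=False, d=True

Verification: With this assignment, all 21 clauses evaluate to true.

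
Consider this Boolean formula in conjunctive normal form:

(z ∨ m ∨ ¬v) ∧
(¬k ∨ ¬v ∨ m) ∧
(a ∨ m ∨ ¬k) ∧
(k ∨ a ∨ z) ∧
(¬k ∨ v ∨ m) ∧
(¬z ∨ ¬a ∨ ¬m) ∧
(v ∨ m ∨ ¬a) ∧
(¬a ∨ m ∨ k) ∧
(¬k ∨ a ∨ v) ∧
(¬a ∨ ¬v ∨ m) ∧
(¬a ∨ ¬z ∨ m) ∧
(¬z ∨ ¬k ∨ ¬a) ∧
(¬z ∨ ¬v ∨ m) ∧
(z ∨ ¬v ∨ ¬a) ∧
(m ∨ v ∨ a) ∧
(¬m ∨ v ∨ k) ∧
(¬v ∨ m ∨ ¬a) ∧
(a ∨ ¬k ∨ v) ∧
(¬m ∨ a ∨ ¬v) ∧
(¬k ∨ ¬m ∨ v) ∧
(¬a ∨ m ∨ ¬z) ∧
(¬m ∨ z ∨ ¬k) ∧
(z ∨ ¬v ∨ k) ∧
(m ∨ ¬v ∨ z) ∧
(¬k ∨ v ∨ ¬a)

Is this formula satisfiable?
No

No, the formula is not satisfiable.

No assignment of truth values to the variables can make all 25 clauses true simultaneously.

The formula is UNSAT (unsatisfiable).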